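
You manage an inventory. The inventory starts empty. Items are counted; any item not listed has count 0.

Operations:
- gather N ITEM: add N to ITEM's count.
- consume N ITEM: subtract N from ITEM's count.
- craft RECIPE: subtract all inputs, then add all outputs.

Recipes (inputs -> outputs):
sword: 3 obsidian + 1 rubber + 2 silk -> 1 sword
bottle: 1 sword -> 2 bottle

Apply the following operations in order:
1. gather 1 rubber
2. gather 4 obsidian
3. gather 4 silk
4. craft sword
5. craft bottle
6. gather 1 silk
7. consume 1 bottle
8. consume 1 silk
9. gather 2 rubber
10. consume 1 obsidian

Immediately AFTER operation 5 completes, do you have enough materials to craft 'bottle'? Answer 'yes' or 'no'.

Answer: no

Derivation:
After 1 (gather 1 rubber): rubber=1
After 2 (gather 4 obsidian): obsidian=4 rubber=1
After 3 (gather 4 silk): obsidian=4 rubber=1 silk=4
After 4 (craft sword): obsidian=1 silk=2 sword=1
After 5 (craft bottle): bottle=2 obsidian=1 silk=2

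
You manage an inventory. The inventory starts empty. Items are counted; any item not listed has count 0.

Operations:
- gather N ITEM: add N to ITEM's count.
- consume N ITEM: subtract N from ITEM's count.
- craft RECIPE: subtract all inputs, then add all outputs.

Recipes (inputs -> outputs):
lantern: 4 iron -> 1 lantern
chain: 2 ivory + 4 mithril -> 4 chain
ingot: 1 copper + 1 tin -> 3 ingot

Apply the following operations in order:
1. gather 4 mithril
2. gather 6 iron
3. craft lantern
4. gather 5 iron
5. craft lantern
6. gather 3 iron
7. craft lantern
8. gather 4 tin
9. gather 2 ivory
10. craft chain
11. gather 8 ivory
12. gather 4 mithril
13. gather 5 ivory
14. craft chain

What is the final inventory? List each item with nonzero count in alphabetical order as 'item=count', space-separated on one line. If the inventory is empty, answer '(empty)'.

Answer: chain=8 iron=2 ivory=11 lantern=3 tin=4

Derivation:
After 1 (gather 4 mithril): mithril=4
After 2 (gather 6 iron): iron=6 mithril=4
After 3 (craft lantern): iron=2 lantern=1 mithril=4
After 4 (gather 5 iron): iron=7 lantern=1 mithril=4
After 5 (craft lantern): iron=3 lantern=2 mithril=4
After 6 (gather 3 iron): iron=6 lantern=2 mithril=4
After 7 (craft lantern): iron=2 lantern=3 mithril=4
After 8 (gather 4 tin): iron=2 lantern=3 mithril=4 tin=4
After 9 (gather 2 ivory): iron=2 ivory=2 lantern=3 mithril=4 tin=4
After 10 (craft chain): chain=4 iron=2 lantern=3 tin=4
After 11 (gather 8 ivory): chain=4 iron=2 ivory=8 lantern=3 tin=4
After 12 (gather 4 mithril): chain=4 iron=2 ivory=8 lantern=3 mithril=4 tin=4
After 13 (gather 5 ivory): chain=4 iron=2 ivory=13 lantern=3 mithril=4 tin=4
After 14 (craft chain): chain=8 iron=2 ivory=11 lantern=3 tin=4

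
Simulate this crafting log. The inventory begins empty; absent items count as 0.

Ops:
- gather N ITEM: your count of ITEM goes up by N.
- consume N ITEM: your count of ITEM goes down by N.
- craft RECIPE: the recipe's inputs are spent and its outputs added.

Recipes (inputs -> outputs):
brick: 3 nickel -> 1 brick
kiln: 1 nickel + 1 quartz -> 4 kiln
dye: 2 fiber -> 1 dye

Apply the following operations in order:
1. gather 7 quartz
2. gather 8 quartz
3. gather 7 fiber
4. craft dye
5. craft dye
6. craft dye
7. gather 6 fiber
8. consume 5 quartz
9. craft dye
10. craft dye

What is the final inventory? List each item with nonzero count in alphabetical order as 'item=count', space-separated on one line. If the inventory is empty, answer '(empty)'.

Answer: dye=5 fiber=3 quartz=10

Derivation:
After 1 (gather 7 quartz): quartz=7
After 2 (gather 8 quartz): quartz=15
After 3 (gather 7 fiber): fiber=7 quartz=15
After 4 (craft dye): dye=1 fiber=5 quartz=15
After 5 (craft dye): dye=2 fiber=3 quartz=15
After 6 (craft dye): dye=3 fiber=1 quartz=15
After 7 (gather 6 fiber): dye=3 fiber=7 quartz=15
After 8 (consume 5 quartz): dye=3 fiber=7 quartz=10
After 9 (craft dye): dye=4 fiber=5 quartz=10
After 10 (craft dye): dye=5 fiber=3 quartz=10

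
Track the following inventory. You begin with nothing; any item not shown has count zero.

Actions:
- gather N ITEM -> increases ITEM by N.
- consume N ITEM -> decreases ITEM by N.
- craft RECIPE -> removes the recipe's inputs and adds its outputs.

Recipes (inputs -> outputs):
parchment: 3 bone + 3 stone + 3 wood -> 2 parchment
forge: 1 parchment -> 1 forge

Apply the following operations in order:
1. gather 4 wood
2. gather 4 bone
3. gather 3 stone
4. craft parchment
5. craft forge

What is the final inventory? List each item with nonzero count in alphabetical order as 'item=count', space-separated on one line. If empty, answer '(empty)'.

After 1 (gather 4 wood): wood=4
After 2 (gather 4 bone): bone=4 wood=4
After 3 (gather 3 stone): bone=4 stone=3 wood=4
After 4 (craft parchment): bone=1 parchment=2 wood=1
After 5 (craft forge): bone=1 forge=1 parchment=1 wood=1

Answer: bone=1 forge=1 parchment=1 wood=1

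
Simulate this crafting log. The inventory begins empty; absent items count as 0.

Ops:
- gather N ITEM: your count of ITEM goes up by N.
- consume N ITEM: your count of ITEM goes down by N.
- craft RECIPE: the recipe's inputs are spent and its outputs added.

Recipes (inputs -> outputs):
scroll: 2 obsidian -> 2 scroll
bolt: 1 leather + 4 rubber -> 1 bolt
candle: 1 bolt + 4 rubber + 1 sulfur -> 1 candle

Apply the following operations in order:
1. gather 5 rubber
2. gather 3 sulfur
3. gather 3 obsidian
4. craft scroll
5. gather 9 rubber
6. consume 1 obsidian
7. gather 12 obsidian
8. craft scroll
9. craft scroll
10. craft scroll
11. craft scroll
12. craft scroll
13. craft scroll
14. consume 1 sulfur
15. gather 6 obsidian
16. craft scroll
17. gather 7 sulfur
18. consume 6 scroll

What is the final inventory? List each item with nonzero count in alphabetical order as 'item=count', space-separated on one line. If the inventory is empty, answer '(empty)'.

Answer: obsidian=4 rubber=14 scroll=10 sulfur=9

Derivation:
After 1 (gather 5 rubber): rubber=5
After 2 (gather 3 sulfur): rubber=5 sulfur=3
After 3 (gather 3 obsidian): obsidian=3 rubber=5 sulfur=3
After 4 (craft scroll): obsidian=1 rubber=5 scroll=2 sulfur=3
After 5 (gather 9 rubber): obsidian=1 rubber=14 scroll=2 sulfur=3
After 6 (consume 1 obsidian): rubber=14 scroll=2 sulfur=3
After 7 (gather 12 obsidian): obsidian=12 rubber=14 scroll=2 sulfur=3
After 8 (craft scroll): obsidian=10 rubber=14 scroll=4 sulfur=3
After 9 (craft scroll): obsidian=8 rubber=14 scroll=6 sulfur=3
After 10 (craft scroll): obsidian=6 rubber=14 scroll=8 sulfur=3
After 11 (craft scroll): obsidian=4 rubber=14 scroll=10 sulfur=3
After 12 (craft scroll): obsidian=2 rubber=14 scroll=12 sulfur=3
After 13 (craft scroll): rubber=14 scroll=14 sulfur=3
After 14 (consume 1 sulfur): rubber=14 scroll=14 sulfur=2
After 15 (gather 6 obsidian): obsidian=6 rubber=14 scroll=14 sulfur=2
After 16 (craft scroll): obsidian=4 rubber=14 scroll=16 sulfur=2
After 17 (gather 7 sulfur): obsidian=4 rubber=14 scroll=16 sulfur=9
After 18 (consume 6 scroll): obsidian=4 rubber=14 scroll=10 sulfur=9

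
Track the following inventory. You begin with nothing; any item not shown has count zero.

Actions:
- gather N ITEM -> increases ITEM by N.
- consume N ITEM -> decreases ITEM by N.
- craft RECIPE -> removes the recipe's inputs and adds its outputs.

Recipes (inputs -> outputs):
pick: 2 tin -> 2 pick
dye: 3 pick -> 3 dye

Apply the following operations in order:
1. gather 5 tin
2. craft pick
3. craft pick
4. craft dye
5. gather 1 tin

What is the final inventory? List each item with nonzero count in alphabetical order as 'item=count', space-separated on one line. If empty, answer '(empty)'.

After 1 (gather 5 tin): tin=5
After 2 (craft pick): pick=2 tin=3
After 3 (craft pick): pick=4 tin=1
After 4 (craft dye): dye=3 pick=1 tin=1
After 5 (gather 1 tin): dye=3 pick=1 tin=2

Answer: dye=3 pick=1 tin=2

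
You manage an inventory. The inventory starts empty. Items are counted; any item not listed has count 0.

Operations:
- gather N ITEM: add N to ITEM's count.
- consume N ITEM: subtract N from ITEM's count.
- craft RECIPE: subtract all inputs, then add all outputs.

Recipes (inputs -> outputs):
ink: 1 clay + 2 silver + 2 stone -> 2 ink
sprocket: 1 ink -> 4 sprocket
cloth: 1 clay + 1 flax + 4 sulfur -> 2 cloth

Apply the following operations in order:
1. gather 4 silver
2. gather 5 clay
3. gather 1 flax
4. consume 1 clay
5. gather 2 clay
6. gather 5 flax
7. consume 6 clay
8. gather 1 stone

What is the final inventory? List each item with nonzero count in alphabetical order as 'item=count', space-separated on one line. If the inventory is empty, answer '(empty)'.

After 1 (gather 4 silver): silver=4
After 2 (gather 5 clay): clay=5 silver=4
After 3 (gather 1 flax): clay=5 flax=1 silver=4
After 4 (consume 1 clay): clay=4 flax=1 silver=4
After 5 (gather 2 clay): clay=6 flax=1 silver=4
After 6 (gather 5 flax): clay=6 flax=6 silver=4
After 7 (consume 6 clay): flax=6 silver=4
After 8 (gather 1 stone): flax=6 silver=4 stone=1

Answer: flax=6 silver=4 stone=1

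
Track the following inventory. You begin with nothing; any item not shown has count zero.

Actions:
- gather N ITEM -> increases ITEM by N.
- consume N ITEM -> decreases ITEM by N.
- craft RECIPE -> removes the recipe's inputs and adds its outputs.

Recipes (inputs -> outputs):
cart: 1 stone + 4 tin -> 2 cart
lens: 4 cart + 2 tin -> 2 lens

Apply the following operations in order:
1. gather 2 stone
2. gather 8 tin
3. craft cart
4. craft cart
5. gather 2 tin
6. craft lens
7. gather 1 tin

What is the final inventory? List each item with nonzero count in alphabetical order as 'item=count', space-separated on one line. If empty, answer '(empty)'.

Answer: lens=2 tin=1

Derivation:
After 1 (gather 2 stone): stone=2
After 2 (gather 8 tin): stone=2 tin=8
After 3 (craft cart): cart=2 stone=1 tin=4
After 4 (craft cart): cart=4
After 5 (gather 2 tin): cart=4 tin=2
After 6 (craft lens): lens=2
After 7 (gather 1 tin): lens=2 tin=1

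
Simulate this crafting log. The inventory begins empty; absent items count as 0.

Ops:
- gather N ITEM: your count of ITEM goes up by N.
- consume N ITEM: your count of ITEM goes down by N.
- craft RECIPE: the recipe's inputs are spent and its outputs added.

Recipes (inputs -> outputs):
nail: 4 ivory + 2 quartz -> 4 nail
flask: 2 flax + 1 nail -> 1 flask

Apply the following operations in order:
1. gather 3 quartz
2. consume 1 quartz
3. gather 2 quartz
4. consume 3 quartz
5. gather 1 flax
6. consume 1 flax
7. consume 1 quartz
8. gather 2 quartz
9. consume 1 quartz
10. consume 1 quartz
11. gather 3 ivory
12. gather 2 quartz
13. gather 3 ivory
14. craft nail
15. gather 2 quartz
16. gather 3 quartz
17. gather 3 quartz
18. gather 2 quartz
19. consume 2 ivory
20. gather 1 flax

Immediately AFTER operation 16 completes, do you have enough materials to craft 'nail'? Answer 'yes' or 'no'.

After 1 (gather 3 quartz): quartz=3
After 2 (consume 1 quartz): quartz=2
After 3 (gather 2 quartz): quartz=4
After 4 (consume 3 quartz): quartz=1
After 5 (gather 1 flax): flax=1 quartz=1
After 6 (consume 1 flax): quartz=1
After 7 (consume 1 quartz): (empty)
After 8 (gather 2 quartz): quartz=2
After 9 (consume 1 quartz): quartz=1
After 10 (consume 1 quartz): (empty)
After 11 (gather 3 ivory): ivory=3
After 12 (gather 2 quartz): ivory=3 quartz=2
After 13 (gather 3 ivory): ivory=6 quartz=2
After 14 (craft nail): ivory=2 nail=4
After 15 (gather 2 quartz): ivory=2 nail=4 quartz=2
After 16 (gather 3 quartz): ivory=2 nail=4 quartz=5

Answer: no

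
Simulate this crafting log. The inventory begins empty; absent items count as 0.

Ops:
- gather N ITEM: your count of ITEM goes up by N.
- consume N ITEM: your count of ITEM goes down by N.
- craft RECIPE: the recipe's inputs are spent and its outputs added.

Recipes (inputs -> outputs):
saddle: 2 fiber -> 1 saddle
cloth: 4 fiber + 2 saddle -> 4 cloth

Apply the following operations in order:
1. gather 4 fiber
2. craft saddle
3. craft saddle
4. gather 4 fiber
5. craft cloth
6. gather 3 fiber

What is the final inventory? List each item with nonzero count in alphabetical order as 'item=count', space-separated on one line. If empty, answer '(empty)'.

After 1 (gather 4 fiber): fiber=4
After 2 (craft saddle): fiber=2 saddle=1
After 3 (craft saddle): saddle=2
After 4 (gather 4 fiber): fiber=4 saddle=2
After 5 (craft cloth): cloth=4
After 6 (gather 3 fiber): cloth=4 fiber=3

Answer: cloth=4 fiber=3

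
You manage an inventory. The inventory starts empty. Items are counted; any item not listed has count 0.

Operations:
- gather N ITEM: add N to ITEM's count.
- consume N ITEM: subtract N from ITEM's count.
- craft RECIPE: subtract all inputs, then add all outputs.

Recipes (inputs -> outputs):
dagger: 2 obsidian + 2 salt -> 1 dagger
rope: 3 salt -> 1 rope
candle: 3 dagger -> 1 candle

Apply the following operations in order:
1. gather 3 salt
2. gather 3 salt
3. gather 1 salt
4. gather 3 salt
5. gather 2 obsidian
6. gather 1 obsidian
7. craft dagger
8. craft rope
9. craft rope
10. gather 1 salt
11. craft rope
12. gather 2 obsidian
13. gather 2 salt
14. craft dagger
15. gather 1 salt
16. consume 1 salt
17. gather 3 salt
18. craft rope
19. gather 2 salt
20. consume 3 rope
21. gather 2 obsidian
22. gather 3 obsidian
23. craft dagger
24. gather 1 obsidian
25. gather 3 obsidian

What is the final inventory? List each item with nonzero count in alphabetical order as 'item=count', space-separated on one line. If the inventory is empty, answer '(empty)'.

Answer: dagger=3 obsidian=8 rope=1

Derivation:
After 1 (gather 3 salt): salt=3
After 2 (gather 3 salt): salt=6
After 3 (gather 1 salt): salt=7
After 4 (gather 3 salt): salt=10
After 5 (gather 2 obsidian): obsidian=2 salt=10
After 6 (gather 1 obsidian): obsidian=3 salt=10
After 7 (craft dagger): dagger=1 obsidian=1 salt=8
After 8 (craft rope): dagger=1 obsidian=1 rope=1 salt=5
After 9 (craft rope): dagger=1 obsidian=1 rope=2 salt=2
After 10 (gather 1 salt): dagger=1 obsidian=1 rope=2 salt=3
After 11 (craft rope): dagger=1 obsidian=1 rope=3
After 12 (gather 2 obsidian): dagger=1 obsidian=3 rope=3
After 13 (gather 2 salt): dagger=1 obsidian=3 rope=3 salt=2
After 14 (craft dagger): dagger=2 obsidian=1 rope=3
After 15 (gather 1 salt): dagger=2 obsidian=1 rope=3 salt=1
After 16 (consume 1 salt): dagger=2 obsidian=1 rope=3
After 17 (gather 3 salt): dagger=2 obsidian=1 rope=3 salt=3
After 18 (craft rope): dagger=2 obsidian=1 rope=4
After 19 (gather 2 salt): dagger=2 obsidian=1 rope=4 salt=2
After 20 (consume 3 rope): dagger=2 obsidian=1 rope=1 salt=2
After 21 (gather 2 obsidian): dagger=2 obsidian=3 rope=1 salt=2
After 22 (gather 3 obsidian): dagger=2 obsidian=6 rope=1 salt=2
After 23 (craft dagger): dagger=3 obsidian=4 rope=1
After 24 (gather 1 obsidian): dagger=3 obsidian=5 rope=1
After 25 (gather 3 obsidian): dagger=3 obsidian=8 rope=1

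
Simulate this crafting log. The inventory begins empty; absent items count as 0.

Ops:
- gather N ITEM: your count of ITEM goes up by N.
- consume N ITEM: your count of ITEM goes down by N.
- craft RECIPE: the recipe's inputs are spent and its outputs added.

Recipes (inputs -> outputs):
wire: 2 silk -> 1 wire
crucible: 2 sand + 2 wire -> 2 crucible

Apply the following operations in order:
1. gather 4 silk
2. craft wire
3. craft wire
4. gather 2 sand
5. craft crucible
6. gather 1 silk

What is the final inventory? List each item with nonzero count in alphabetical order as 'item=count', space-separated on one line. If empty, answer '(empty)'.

After 1 (gather 4 silk): silk=4
After 2 (craft wire): silk=2 wire=1
After 3 (craft wire): wire=2
After 4 (gather 2 sand): sand=2 wire=2
After 5 (craft crucible): crucible=2
After 6 (gather 1 silk): crucible=2 silk=1

Answer: crucible=2 silk=1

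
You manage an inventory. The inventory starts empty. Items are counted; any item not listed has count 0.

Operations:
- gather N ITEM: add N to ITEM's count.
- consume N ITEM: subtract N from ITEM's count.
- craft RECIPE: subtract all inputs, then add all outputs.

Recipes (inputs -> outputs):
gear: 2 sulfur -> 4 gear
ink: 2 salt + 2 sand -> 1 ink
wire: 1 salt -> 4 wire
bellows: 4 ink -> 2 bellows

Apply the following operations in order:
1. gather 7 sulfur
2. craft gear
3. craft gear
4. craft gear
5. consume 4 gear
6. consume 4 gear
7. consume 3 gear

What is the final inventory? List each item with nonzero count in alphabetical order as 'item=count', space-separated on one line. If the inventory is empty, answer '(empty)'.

After 1 (gather 7 sulfur): sulfur=7
After 2 (craft gear): gear=4 sulfur=5
After 3 (craft gear): gear=8 sulfur=3
After 4 (craft gear): gear=12 sulfur=1
After 5 (consume 4 gear): gear=8 sulfur=1
After 6 (consume 4 gear): gear=4 sulfur=1
After 7 (consume 3 gear): gear=1 sulfur=1

Answer: gear=1 sulfur=1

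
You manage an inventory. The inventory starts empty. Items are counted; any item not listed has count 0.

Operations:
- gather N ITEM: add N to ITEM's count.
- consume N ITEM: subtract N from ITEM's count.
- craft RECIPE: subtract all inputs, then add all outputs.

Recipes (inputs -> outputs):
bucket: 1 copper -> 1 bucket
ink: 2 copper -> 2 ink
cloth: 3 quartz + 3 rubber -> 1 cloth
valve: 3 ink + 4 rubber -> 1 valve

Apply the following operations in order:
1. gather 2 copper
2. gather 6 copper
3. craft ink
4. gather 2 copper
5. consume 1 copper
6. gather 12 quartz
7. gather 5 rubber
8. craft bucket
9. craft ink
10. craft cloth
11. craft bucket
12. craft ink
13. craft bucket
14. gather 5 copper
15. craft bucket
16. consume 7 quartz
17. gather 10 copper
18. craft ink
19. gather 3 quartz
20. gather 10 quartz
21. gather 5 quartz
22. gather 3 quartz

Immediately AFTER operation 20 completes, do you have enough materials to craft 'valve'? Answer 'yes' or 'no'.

Answer: no

Derivation:
After 1 (gather 2 copper): copper=2
After 2 (gather 6 copper): copper=8
After 3 (craft ink): copper=6 ink=2
After 4 (gather 2 copper): copper=8 ink=2
After 5 (consume 1 copper): copper=7 ink=2
After 6 (gather 12 quartz): copper=7 ink=2 quartz=12
After 7 (gather 5 rubber): copper=7 ink=2 quartz=12 rubber=5
After 8 (craft bucket): bucket=1 copper=6 ink=2 quartz=12 rubber=5
After 9 (craft ink): bucket=1 copper=4 ink=4 quartz=12 rubber=5
After 10 (craft cloth): bucket=1 cloth=1 copper=4 ink=4 quartz=9 rubber=2
After 11 (craft bucket): bucket=2 cloth=1 copper=3 ink=4 quartz=9 rubber=2
After 12 (craft ink): bucket=2 cloth=1 copper=1 ink=6 quartz=9 rubber=2
After 13 (craft bucket): bucket=3 cloth=1 ink=6 quartz=9 rubber=2
After 14 (gather 5 copper): bucket=3 cloth=1 copper=5 ink=6 quartz=9 rubber=2
After 15 (craft bucket): bucket=4 cloth=1 copper=4 ink=6 quartz=9 rubber=2
After 16 (consume 7 quartz): bucket=4 cloth=1 copper=4 ink=6 quartz=2 rubber=2
After 17 (gather 10 copper): bucket=4 cloth=1 copper=14 ink=6 quartz=2 rubber=2
After 18 (craft ink): bucket=4 cloth=1 copper=12 ink=8 quartz=2 rubber=2
After 19 (gather 3 quartz): bucket=4 cloth=1 copper=12 ink=8 quartz=5 rubber=2
After 20 (gather 10 quartz): bucket=4 cloth=1 copper=12 ink=8 quartz=15 rubber=2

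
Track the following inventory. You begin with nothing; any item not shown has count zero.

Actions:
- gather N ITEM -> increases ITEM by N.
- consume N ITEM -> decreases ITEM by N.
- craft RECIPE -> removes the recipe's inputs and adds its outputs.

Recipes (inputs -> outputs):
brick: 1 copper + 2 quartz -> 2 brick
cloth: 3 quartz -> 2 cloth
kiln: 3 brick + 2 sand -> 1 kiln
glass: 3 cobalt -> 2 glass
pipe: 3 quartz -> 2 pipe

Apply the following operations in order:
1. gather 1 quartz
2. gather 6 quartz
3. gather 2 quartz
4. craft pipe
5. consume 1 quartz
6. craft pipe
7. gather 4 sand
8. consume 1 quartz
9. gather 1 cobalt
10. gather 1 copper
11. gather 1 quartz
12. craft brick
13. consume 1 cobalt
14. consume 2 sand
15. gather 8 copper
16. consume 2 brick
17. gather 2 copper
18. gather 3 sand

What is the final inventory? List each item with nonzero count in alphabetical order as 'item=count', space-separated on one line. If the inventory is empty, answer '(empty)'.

Answer: copper=10 pipe=4 sand=5

Derivation:
After 1 (gather 1 quartz): quartz=1
After 2 (gather 6 quartz): quartz=7
After 3 (gather 2 quartz): quartz=9
After 4 (craft pipe): pipe=2 quartz=6
After 5 (consume 1 quartz): pipe=2 quartz=5
After 6 (craft pipe): pipe=4 quartz=2
After 7 (gather 4 sand): pipe=4 quartz=2 sand=4
After 8 (consume 1 quartz): pipe=4 quartz=1 sand=4
After 9 (gather 1 cobalt): cobalt=1 pipe=4 quartz=1 sand=4
After 10 (gather 1 copper): cobalt=1 copper=1 pipe=4 quartz=1 sand=4
After 11 (gather 1 quartz): cobalt=1 copper=1 pipe=4 quartz=2 sand=4
After 12 (craft brick): brick=2 cobalt=1 pipe=4 sand=4
After 13 (consume 1 cobalt): brick=2 pipe=4 sand=4
After 14 (consume 2 sand): brick=2 pipe=4 sand=2
After 15 (gather 8 copper): brick=2 copper=8 pipe=4 sand=2
After 16 (consume 2 brick): copper=8 pipe=4 sand=2
After 17 (gather 2 copper): copper=10 pipe=4 sand=2
After 18 (gather 3 sand): copper=10 pipe=4 sand=5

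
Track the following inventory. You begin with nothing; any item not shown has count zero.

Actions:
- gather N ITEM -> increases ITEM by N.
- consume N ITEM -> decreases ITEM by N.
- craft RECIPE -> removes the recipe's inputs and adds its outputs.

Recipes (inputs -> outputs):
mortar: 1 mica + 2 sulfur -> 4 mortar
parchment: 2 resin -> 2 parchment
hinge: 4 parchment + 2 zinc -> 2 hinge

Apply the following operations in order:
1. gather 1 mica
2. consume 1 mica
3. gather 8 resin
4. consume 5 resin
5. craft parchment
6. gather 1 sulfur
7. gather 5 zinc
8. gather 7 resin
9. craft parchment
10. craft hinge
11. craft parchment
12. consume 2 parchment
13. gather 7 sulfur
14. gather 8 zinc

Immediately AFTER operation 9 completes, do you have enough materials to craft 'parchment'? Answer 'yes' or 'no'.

Answer: yes

Derivation:
After 1 (gather 1 mica): mica=1
After 2 (consume 1 mica): (empty)
After 3 (gather 8 resin): resin=8
After 4 (consume 5 resin): resin=3
After 5 (craft parchment): parchment=2 resin=1
After 6 (gather 1 sulfur): parchment=2 resin=1 sulfur=1
After 7 (gather 5 zinc): parchment=2 resin=1 sulfur=1 zinc=5
After 8 (gather 7 resin): parchment=2 resin=8 sulfur=1 zinc=5
After 9 (craft parchment): parchment=4 resin=6 sulfur=1 zinc=5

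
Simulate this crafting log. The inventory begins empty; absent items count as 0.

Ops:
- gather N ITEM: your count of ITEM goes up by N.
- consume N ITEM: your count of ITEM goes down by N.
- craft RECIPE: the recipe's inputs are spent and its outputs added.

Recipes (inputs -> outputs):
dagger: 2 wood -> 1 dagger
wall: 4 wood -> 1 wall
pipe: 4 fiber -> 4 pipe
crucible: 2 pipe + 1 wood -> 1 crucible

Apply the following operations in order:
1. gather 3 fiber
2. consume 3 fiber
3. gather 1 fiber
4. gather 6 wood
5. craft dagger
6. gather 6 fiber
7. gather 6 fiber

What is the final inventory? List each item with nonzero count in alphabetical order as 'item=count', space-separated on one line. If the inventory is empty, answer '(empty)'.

After 1 (gather 3 fiber): fiber=3
After 2 (consume 3 fiber): (empty)
After 3 (gather 1 fiber): fiber=1
After 4 (gather 6 wood): fiber=1 wood=6
After 5 (craft dagger): dagger=1 fiber=1 wood=4
After 6 (gather 6 fiber): dagger=1 fiber=7 wood=4
After 7 (gather 6 fiber): dagger=1 fiber=13 wood=4

Answer: dagger=1 fiber=13 wood=4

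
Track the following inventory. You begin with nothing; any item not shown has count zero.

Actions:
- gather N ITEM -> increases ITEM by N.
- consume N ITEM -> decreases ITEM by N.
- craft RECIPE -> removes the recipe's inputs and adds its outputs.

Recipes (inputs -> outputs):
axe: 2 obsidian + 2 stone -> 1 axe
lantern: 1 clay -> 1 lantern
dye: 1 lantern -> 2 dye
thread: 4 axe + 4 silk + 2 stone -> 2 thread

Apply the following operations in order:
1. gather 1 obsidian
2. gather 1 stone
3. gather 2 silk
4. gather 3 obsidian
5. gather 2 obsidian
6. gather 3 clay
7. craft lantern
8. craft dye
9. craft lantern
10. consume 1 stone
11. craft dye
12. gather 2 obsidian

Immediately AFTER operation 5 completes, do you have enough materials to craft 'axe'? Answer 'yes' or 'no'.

After 1 (gather 1 obsidian): obsidian=1
After 2 (gather 1 stone): obsidian=1 stone=1
After 3 (gather 2 silk): obsidian=1 silk=2 stone=1
After 4 (gather 3 obsidian): obsidian=4 silk=2 stone=1
After 5 (gather 2 obsidian): obsidian=6 silk=2 stone=1

Answer: no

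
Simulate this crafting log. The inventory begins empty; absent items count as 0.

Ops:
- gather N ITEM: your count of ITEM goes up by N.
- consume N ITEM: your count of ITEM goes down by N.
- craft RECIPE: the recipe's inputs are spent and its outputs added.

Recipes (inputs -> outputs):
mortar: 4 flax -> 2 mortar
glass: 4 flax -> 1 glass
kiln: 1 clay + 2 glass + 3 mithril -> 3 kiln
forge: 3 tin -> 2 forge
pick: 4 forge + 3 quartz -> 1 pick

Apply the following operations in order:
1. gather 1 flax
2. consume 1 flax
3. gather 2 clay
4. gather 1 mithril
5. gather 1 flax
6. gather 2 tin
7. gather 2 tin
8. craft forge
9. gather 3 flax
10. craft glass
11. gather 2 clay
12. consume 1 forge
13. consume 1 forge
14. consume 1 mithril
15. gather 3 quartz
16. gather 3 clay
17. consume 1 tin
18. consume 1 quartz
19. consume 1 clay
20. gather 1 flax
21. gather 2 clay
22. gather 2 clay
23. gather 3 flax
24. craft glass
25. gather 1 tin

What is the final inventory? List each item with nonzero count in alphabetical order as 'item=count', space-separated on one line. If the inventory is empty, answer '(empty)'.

After 1 (gather 1 flax): flax=1
After 2 (consume 1 flax): (empty)
After 3 (gather 2 clay): clay=2
After 4 (gather 1 mithril): clay=2 mithril=1
After 5 (gather 1 flax): clay=2 flax=1 mithril=1
After 6 (gather 2 tin): clay=2 flax=1 mithril=1 tin=2
After 7 (gather 2 tin): clay=2 flax=1 mithril=1 tin=4
After 8 (craft forge): clay=2 flax=1 forge=2 mithril=1 tin=1
After 9 (gather 3 flax): clay=2 flax=4 forge=2 mithril=1 tin=1
After 10 (craft glass): clay=2 forge=2 glass=1 mithril=1 tin=1
After 11 (gather 2 clay): clay=4 forge=2 glass=1 mithril=1 tin=1
After 12 (consume 1 forge): clay=4 forge=1 glass=1 mithril=1 tin=1
After 13 (consume 1 forge): clay=4 glass=1 mithril=1 tin=1
After 14 (consume 1 mithril): clay=4 glass=1 tin=1
After 15 (gather 3 quartz): clay=4 glass=1 quartz=3 tin=1
After 16 (gather 3 clay): clay=7 glass=1 quartz=3 tin=1
After 17 (consume 1 tin): clay=7 glass=1 quartz=3
After 18 (consume 1 quartz): clay=7 glass=1 quartz=2
After 19 (consume 1 clay): clay=6 glass=1 quartz=2
After 20 (gather 1 flax): clay=6 flax=1 glass=1 quartz=2
After 21 (gather 2 clay): clay=8 flax=1 glass=1 quartz=2
After 22 (gather 2 clay): clay=10 flax=1 glass=1 quartz=2
After 23 (gather 3 flax): clay=10 flax=4 glass=1 quartz=2
After 24 (craft glass): clay=10 glass=2 quartz=2
After 25 (gather 1 tin): clay=10 glass=2 quartz=2 tin=1

Answer: clay=10 glass=2 quartz=2 tin=1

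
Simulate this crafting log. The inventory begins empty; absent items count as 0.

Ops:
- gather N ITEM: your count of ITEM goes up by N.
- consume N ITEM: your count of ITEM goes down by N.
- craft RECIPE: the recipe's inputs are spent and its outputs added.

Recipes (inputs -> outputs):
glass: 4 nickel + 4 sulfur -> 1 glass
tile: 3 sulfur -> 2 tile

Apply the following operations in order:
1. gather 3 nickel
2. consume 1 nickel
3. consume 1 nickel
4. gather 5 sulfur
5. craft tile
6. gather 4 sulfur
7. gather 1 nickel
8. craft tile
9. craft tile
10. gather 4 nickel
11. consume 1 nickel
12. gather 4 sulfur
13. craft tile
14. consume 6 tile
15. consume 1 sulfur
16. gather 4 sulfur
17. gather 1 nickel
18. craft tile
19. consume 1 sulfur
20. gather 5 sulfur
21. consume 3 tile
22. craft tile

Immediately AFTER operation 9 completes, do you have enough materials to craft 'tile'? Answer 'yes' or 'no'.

Answer: no

Derivation:
After 1 (gather 3 nickel): nickel=3
After 2 (consume 1 nickel): nickel=2
After 3 (consume 1 nickel): nickel=1
After 4 (gather 5 sulfur): nickel=1 sulfur=5
After 5 (craft tile): nickel=1 sulfur=2 tile=2
After 6 (gather 4 sulfur): nickel=1 sulfur=6 tile=2
After 7 (gather 1 nickel): nickel=2 sulfur=6 tile=2
After 8 (craft tile): nickel=2 sulfur=3 tile=4
After 9 (craft tile): nickel=2 tile=6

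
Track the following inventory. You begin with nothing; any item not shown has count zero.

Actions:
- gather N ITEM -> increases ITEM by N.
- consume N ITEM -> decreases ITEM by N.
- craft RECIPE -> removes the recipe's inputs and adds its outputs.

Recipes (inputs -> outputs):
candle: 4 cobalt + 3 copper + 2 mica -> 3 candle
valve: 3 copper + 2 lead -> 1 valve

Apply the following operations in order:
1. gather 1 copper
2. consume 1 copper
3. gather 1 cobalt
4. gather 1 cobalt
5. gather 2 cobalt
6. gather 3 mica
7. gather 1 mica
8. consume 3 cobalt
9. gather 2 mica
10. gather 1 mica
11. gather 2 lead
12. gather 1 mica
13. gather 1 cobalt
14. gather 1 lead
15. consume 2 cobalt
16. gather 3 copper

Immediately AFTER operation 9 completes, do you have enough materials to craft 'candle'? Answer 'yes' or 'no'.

After 1 (gather 1 copper): copper=1
After 2 (consume 1 copper): (empty)
After 3 (gather 1 cobalt): cobalt=1
After 4 (gather 1 cobalt): cobalt=2
After 5 (gather 2 cobalt): cobalt=4
After 6 (gather 3 mica): cobalt=4 mica=3
After 7 (gather 1 mica): cobalt=4 mica=4
After 8 (consume 3 cobalt): cobalt=1 mica=4
After 9 (gather 2 mica): cobalt=1 mica=6

Answer: no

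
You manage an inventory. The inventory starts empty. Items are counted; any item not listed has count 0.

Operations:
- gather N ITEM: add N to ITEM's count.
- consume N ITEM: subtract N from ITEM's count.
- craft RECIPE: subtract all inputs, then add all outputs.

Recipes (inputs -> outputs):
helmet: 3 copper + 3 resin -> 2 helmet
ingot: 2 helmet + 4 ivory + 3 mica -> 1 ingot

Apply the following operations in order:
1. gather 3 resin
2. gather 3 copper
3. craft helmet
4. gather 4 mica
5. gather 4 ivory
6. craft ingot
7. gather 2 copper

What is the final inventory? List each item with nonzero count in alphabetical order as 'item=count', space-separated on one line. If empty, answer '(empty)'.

After 1 (gather 3 resin): resin=3
After 2 (gather 3 copper): copper=3 resin=3
After 3 (craft helmet): helmet=2
After 4 (gather 4 mica): helmet=2 mica=4
After 5 (gather 4 ivory): helmet=2 ivory=4 mica=4
After 6 (craft ingot): ingot=1 mica=1
After 7 (gather 2 copper): copper=2 ingot=1 mica=1

Answer: copper=2 ingot=1 mica=1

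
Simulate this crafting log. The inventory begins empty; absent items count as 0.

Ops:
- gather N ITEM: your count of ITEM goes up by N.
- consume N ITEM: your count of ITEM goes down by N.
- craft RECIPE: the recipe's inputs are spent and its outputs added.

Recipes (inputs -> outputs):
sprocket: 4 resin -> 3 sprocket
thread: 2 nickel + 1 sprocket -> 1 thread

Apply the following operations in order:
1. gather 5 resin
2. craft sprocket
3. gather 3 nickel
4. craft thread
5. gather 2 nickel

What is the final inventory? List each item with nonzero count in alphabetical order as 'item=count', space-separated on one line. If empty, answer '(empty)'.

Answer: nickel=3 resin=1 sprocket=2 thread=1

Derivation:
After 1 (gather 5 resin): resin=5
After 2 (craft sprocket): resin=1 sprocket=3
After 3 (gather 3 nickel): nickel=3 resin=1 sprocket=3
After 4 (craft thread): nickel=1 resin=1 sprocket=2 thread=1
After 5 (gather 2 nickel): nickel=3 resin=1 sprocket=2 thread=1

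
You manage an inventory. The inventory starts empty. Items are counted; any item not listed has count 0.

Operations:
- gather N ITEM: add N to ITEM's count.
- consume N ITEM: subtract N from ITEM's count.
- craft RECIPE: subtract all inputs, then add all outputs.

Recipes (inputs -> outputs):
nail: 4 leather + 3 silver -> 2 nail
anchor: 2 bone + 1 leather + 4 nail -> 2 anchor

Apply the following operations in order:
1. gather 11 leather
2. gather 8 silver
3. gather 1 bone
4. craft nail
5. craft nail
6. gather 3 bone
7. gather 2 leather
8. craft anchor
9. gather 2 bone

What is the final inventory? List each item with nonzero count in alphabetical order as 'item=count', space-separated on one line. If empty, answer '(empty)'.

Answer: anchor=2 bone=4 leather=4 silver=2

Derivation:
After 1 (gather 11 leather): leather=11
After 2 (gather 8 silver): leather=11 silver=8
After 3 (gather 1 bone): bone=1 leather=11 silver=8
After 4 (craft nail): bone=1 leather=7 nail=2 silver=5
After 5 (craft nail): bone=1 leather=3 nail=4 silver=2
After 6 (gather 3 bone): bone=4 leather=3 nail=4 silver=2
After 7 (gather 2 leather): bone=4 leather=5 nail=4 silver=2
After 8 (craft anchor): anchor=2 bone=2 leather=4 silver=2
After 9 (gather 2 bone): anchor=2 bone=4 leather=4 silver=2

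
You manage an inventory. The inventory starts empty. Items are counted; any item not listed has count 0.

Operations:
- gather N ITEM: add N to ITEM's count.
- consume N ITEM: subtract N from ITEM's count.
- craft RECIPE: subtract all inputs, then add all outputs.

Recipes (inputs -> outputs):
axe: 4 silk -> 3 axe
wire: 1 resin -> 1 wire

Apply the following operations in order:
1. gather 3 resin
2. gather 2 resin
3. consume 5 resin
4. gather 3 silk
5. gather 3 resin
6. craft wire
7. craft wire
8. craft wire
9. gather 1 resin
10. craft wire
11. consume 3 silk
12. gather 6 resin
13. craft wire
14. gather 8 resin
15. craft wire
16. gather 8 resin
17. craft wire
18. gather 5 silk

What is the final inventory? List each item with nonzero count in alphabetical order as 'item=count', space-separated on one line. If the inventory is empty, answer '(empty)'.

After 1 (gather 3 resin): resin=3
After 2 (gather 2 resin): resin=5
After 3 (consume 5 resin): (empty)
After 4 (gather 3 silk): silk=3
After 5 (gather 3 resin): resin=3 silk=3
After 6 (craft wire): resin=2 silk=3 wire=1
After 7 (craft wire): resin=1 silk=3 wire=2
After 8 (craft wire): silk=3 wire=3
After 9 (gather 1 resin): resin=1 silk=3 wire=3
After 10 (craft wire): silk=3 wire=4
After 11 (consume 3 silk): wire=4
After 12 (gather 6 resin): resin=6 wire=4
After 13 (craft wire): resin=5 wire=5
After 14 (gather 8 resin): resin=13 wire=5
After 15 (craft wire): resin=12 wire=6
After 16 (gather 8 resin): resin=20 wire=6
After 17 (craft wire): resin=19 wire=7
After 18 (gather 5 silk): resin=19 silk=5 wire=7

Answer: resin=19 silk=5 wire=7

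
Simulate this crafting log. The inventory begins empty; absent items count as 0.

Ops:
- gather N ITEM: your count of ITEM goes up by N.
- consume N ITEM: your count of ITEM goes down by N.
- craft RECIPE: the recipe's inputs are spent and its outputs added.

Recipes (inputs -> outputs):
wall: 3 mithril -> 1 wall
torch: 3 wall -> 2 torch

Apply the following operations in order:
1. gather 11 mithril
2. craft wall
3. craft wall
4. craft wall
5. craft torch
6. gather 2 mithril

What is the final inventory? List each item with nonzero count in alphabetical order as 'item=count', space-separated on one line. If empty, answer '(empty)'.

Answer: mithril=4 torch=2

Derivation:
After 1 (gather 11 mithril): mithril=11
After 2 (craft wall): mithril=8 wall=1
After 3 (craft wall): mithril=5 wall=2
After 4 (craft wall): mithril=2 wall=3
After 5 (craft torch): mithril=2 torch=2
After 6 (gather 2 mithril): mithril=4 torch=2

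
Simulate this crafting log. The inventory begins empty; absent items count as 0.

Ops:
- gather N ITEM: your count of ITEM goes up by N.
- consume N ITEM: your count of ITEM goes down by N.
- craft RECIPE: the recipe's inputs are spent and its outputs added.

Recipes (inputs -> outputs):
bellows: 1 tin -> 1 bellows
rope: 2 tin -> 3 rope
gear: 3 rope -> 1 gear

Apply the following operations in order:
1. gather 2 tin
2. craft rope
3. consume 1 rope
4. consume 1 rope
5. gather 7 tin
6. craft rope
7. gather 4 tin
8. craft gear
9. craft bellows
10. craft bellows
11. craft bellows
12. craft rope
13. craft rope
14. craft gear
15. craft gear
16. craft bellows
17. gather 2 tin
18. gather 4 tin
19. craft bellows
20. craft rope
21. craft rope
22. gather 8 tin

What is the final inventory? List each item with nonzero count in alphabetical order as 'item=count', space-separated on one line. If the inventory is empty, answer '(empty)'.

After 1 (gather 2 tin): tin=2
After 2 (craft rope): rope=3
After 3 (consume 1 rope): rope=2
After 4 (consume 1 rope): rope=1
After 5 (gather 7 tin): rope=1 tin=7
After 6 (craft rope): rope=4 tin=5
After 7 (gather 4 tin): rope=4 tin=9
After 8 (craft gear): gear=1 rope=1 tin=9
After 9 (craft bellows): bellows=1 gear=1 rope=1 tin=8
After 10 (craft bellows): bellows=2 gear=1 rope=1 tin=7
After 11 (craft bellows): bellows=3 gear=1 rope=1 tin=6
After 12 (craft rope): bellows=3 gear=1 rope=4 tin=4
After 13 (craft rope): bellows=3 gear=1 rope=7 tin=2
After 14 (craft gear): bellows=3 gear=2 rope=4 tin=2
After 15 (craft gear): bellows=3 gear=3 rope=1 tin=2
After 16 (craft bellows): bellows=4 gear=3 rope=1 tin=1
After 17 (gather 2 tin): bellows=4 gear=3 rope=1 tin=3
After 18 (gather 4 tin): bellows=4 gear=3 rope=1 tin=7
After 19 (craft bellows): bellows=5 gear=3 rope=1 tin=6
After 20 (craft rope): bellows=5 gear=3 rope=4 tin=4
After 21 (craft rope): bellows=5 gear=3 rope=7 tin=2
After 22 (gather 8 tin): bellows=5 gear=3 rope=7 tin=10

Answer: bellows=5 gear=3 rope=7 tin=10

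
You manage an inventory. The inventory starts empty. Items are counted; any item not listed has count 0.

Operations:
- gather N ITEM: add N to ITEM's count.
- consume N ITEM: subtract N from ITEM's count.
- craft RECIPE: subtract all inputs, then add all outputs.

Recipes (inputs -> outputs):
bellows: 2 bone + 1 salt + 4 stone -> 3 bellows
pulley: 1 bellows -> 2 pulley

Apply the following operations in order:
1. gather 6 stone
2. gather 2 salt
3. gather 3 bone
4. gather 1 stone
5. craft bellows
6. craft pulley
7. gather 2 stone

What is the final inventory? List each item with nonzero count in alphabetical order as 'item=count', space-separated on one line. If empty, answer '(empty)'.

After 1 (gather 6 stone): stone=6
After 2 (gather 2 salt): salt=2 stone=6
After 3 (gather 3 bone): bone=3 salt=2 stone=6
After 4 (gather 1 stone): bone=3 salt=2 stone=7
After 5 (craft bellows): bellows=3 bone=1 salt=1 stone=3
After 6 (craft pulley): bellows=2 bone=1 pulley=2 salt=1 stone=3
After 7 (gather 2 stone): bellows=2 bone=1 pulley=2 salt=1 stone=5

Answer: bellows=2 bone=1 pulley=2 salt=1 stone=5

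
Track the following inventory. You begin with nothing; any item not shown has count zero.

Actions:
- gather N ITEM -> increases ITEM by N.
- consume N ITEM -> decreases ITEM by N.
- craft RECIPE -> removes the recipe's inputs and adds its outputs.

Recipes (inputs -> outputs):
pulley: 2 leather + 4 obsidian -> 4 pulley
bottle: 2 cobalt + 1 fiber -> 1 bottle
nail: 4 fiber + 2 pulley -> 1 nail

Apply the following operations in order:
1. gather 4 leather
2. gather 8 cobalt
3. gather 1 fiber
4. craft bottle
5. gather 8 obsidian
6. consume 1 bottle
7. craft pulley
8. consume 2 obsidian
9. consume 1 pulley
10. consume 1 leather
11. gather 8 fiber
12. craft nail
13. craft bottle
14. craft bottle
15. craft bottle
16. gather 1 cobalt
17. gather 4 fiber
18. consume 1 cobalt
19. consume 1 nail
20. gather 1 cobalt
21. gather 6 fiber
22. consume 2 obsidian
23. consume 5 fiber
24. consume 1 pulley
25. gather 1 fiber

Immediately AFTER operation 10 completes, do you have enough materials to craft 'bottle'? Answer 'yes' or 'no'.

Answer: no

Derivation:
After 1 (gather 4 leather): leather=4
After 2 (gather 8 cobalt): cobalt=8 leather=4
After 3 (gather 1 fiber): cobalt=8 fiber=1 leather=4
After 4 (craft bottle): bottle=1 cobalt=6 leather=4
After 5 (gather 8 obsidian): bottle=1 cobalt=6 leather=4 obsidian=8
After 6 (consume 1 bottle): cobalt=6 leather=4 obsidian=8
After 7 (craft pulley): cobalt=6 leather=2 obsidian=4 pulley=4
After 8 (consume 2 obsidian): cobalt=6 leather=2 obsidian=2 pulley=4
After 9 (consume 1 pulley): cobalt=6 leather=2 obsidian=2 pulley=3
After 10 (consume 1 leather): cobalt=6 leather=1 obsidian=2 pulley=3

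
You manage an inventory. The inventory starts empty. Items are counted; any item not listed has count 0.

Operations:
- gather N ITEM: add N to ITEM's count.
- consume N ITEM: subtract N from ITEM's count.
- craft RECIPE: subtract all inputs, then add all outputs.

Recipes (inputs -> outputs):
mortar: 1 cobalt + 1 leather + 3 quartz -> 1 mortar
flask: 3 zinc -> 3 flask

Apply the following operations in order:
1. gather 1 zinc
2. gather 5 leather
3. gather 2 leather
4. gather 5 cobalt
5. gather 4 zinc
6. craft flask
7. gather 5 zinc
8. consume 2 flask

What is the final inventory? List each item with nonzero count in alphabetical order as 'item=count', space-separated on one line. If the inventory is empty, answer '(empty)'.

After 1 (gather 1 zinc): zinc=1
After 2 (gather 5 leather): leather=5 zinc=1
After 3 (gather 2 leather): leather=7 zinc=1
After 4 (gather 5 cobalt): cobalt=5 leather=7 zinc=1
After 5 (gather 4 zinc): cobalt=5 leather=7 zinc=5
After 6 (craft flask): cobalt=5 flask=3 leather=7 zinc=2
After 7 (gather 5 zinc): cobalt=5 flask=3 leather=7 zinc=7
After 8 (consume 2 flask): cobalt=5 flask=1 leather=7 zinc=7

Answer: cobalt=5 flask=1 leather=7 zinc=7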